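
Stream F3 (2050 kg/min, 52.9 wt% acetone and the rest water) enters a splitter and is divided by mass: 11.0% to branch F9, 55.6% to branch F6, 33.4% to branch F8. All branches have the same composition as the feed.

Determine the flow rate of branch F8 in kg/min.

Branch F8 flow = 0.334×2050 = 684.7 kg/min.

684.7 kg/min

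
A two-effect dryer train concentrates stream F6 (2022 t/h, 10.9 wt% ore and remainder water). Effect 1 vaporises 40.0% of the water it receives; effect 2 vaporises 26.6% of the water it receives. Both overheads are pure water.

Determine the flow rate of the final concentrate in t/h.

water in feed = 2022×0.891 = 1801.6 t/h.
After stage 1: water left = (1−0.400)×1801.6 = 1081; stream total = 1301.4 t/h.
After stage 2: water left = (1−0.266)×1081 = 793.43; final concentrate = 1013.8 t/h.

1014 t/h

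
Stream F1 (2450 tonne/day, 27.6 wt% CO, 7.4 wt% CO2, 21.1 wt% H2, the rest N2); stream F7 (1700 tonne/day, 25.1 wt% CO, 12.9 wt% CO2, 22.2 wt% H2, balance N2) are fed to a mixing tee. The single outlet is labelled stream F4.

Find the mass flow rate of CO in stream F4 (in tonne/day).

1103 tonne/day

CO out = CO in = 2450×0.276 + 1700×0.251 = 1102.9 tonne/day.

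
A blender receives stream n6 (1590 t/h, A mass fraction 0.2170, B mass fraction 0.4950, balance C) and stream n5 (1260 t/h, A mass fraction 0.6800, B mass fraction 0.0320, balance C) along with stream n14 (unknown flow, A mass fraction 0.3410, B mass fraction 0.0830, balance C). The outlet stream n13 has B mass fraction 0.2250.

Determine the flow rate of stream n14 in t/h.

1311 t/h

Let n14 be the unknown flow. Total out = 2850 + n14.
B balance: 827.37 + 0.083·n14 = 0.225·(2850 + n14)
(0.083 − 0.225)·n14 = 0.225×2850 − 827.37 = -186.12
n14 = -186.12 / -0.142 = 1310.7 t/h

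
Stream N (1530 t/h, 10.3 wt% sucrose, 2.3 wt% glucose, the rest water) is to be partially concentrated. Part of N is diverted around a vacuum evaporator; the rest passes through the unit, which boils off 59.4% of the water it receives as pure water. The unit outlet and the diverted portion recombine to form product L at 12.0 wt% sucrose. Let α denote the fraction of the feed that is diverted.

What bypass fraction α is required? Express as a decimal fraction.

All 1530×0.103 = 157.59 t/h of sucrose reaches L, so L = 157.59/0.120 = 1313.2 t/h and vapour = 216.75 t/h.
The evaporator receives (1−α)·1530 of feed at 0.874 water and removes 0.594 of that water:
0.594×0.874×(1−α)×1530 = 216.75
(1−α) = 216.75/794.31 = 0.2729;  α = 0.7271.

0.727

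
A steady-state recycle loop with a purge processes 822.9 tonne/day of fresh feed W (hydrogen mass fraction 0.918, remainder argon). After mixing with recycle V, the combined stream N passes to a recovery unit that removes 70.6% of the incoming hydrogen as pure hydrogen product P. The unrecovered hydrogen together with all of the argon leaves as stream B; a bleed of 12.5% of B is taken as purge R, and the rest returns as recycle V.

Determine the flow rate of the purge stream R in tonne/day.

104.9 tonne/day

argon enters only via W and leaves only via the purge: 822.9×0.082 = 0.125×(argon in B), and the recovery unit passes all argon, so argon in N = argon in B = 539.82 tonne/day.
hydrogen in N: m_A = 822.9×0.918 + (1−0.125)·(1−0.706)·m_A, so m_A = 755.42/0.7428 = 1017.1 tonne/day.
B = (1−0.706)×1017.1 + 539.82 = 838.84 tonne/day.
Purge R = 0.125×838.84 = 104.85 tonne/day.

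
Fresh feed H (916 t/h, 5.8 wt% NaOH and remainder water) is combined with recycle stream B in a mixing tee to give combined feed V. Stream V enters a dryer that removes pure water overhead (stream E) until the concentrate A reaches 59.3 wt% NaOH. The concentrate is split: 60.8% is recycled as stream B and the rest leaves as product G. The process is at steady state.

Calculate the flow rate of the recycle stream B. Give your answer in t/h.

Overall NaOH balance (none leaves overhead): NaOH in fresh feed = NaOH in product, i.e. 916×0.058 = (1−0.608)·A·0.593.
A = 53.128/(0.593×0.392) = 228.55 t/h.
Recycle B = 0.608×228.55 = 138.96 t/h.

139 t/h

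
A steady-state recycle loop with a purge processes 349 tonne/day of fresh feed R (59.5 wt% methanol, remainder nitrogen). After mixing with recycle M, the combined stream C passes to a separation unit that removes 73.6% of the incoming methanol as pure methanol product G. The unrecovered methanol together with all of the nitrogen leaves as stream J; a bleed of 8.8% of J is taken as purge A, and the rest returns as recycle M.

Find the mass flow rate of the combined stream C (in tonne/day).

nitrogen enters only via R and leaves only via the purge: 349×0.405 = 0.088×(nitrogen in J), and the separation unit passes all nitrogen, so nitrogen in C = nitrogen in J = 1606.2 tonne/day.
methanol in C: m_A = 349×0.595 + (1−0.088)·(1−0.736)·m_A, so m_A = 207.66/0.7592 = 273.51 tonne/day.
C = 273.51 + 1606.2 = 1879.7 tonne/day.

1880 tonne/day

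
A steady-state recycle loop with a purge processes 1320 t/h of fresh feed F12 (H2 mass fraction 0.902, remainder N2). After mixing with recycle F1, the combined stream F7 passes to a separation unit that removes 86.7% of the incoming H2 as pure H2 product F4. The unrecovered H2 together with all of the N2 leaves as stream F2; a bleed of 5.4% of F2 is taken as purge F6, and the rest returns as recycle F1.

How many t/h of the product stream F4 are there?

1181 t/h

H2 in F7: m_A = 1320×0.902 + (1−0.054)·(1−0.867)·m_A, so m_A = 1190.6/0.8742 = 1362 t/h.
Product F4 = 0.867×1362 = 1180.9 t/h.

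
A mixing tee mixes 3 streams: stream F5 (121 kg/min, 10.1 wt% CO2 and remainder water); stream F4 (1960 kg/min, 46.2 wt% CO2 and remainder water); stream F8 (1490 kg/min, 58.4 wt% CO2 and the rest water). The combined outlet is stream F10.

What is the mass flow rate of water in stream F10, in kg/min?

water out = water in = 121×0.899 + 1960×0.538 + 1490×0.416 = 1783.1 kg/min.

1783 kg/min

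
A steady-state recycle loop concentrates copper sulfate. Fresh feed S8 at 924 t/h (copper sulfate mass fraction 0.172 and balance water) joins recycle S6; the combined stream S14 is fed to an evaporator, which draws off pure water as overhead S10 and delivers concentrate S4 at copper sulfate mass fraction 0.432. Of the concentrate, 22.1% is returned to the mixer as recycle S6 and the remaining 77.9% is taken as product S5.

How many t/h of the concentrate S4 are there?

472.3 t/h

Overall copper sulfate balance (none leaves overhead): copper sulfate in fresh feed = copper sulfate in product, i.e. 924×0.172 = (1−0.221)·S4·0.432.
S4 = 158.93/(0.432×0.779) = 472.26 t/h.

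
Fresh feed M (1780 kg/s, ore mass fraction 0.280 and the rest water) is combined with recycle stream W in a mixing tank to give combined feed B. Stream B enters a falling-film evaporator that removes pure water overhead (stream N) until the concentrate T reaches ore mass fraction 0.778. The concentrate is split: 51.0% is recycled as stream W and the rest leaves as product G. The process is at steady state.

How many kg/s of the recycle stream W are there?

Overall ore balance (none leaves overhead): ore in fresh feed = ore in product, i.e. 1780×0.280 = (1−0.510)·T·0.778.
T = 498.4/(0.778×0.490) = 1307.4 kg/s.
Recycle W = 0.510×1307.4 = 666.76 kg/s.

666.8 kg/s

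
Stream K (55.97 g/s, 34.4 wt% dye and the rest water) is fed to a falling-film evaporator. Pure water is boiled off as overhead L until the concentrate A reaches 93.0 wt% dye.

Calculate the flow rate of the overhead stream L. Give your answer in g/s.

dye is conserved: 55.97×0.344 = 19.254 g/s all reports to the concentrate.
Concentrate = 19.254/(target fraction) = 20.703 g/s.
Overhead = 55.97 − 20.703 = 35.267 g/s.

35.27 g/s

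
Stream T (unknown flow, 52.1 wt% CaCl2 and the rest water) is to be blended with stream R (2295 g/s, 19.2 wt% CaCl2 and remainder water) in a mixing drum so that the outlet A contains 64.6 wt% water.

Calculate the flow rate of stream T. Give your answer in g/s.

2226 g/s

Let T be the unknown flow. Total out = 2295 + T.
water balance: 1854.4 + 0.479·T = 0.646·(2295 + T)
(0.479 − 0.646)·T = 0.646×2295 − 1854.4 = -371.79
T = -371.79 / -0.167 = 2226.3 g/s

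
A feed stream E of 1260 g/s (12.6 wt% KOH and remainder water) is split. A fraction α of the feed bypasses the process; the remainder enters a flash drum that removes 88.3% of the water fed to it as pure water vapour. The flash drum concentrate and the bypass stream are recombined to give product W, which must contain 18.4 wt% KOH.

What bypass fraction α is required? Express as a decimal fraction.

All 1260×0.126 = 158.76 g/s of KOH reaches W, so W = 158.76/0.184 = 862.83 g/s and vapour = 397.17 g/s.
The evaporator receives (1−α)·1260 of feed at 0.874 water and removes 0.883 of that water:
0.883×0.874×(1−α)×1260 = 397.17
(1−α) = 397.17/972.39 = 0.4084;  α = 0.5916.

0.592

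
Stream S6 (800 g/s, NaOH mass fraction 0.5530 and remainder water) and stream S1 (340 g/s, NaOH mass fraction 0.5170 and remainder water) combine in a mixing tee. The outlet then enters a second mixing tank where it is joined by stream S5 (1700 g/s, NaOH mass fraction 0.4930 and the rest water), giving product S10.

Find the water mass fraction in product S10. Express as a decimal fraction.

0.4872

Overall, product flow = 2840 g/s.
water in = 800×0.447 + 340×0.483 + 1700×0.507 = 1383.7 g/s.
water fraction in S10 = 0.4872.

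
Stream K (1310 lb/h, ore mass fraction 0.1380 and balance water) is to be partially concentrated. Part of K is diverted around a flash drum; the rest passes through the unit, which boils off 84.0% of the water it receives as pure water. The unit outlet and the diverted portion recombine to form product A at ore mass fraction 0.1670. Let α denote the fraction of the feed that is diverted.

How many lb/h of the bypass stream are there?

All 1310×0.138 = 180.78 lb/h of ore reaches A, so A = 180.78/0.167 = 1082.5 lb/h and vapour = 227.49 lb/h.
The evaporator receives (1−α)·1310 of feed at 0.862 water and removes 0.840 of that water:
0.840×0.862×(1−α)×1310 = 227.49
(1−α) = 227.49/948.54 = 0.2398;  α = 0.7602.
Bypass flow = 0.7602×1310 = 995.83 lb/h.

995.8 lb/h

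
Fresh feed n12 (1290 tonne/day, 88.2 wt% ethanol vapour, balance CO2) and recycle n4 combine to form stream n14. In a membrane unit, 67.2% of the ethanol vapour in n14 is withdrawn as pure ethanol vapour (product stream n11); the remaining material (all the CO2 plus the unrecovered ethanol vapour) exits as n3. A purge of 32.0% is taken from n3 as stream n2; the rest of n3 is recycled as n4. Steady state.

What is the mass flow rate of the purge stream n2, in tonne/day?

CO2 enters only via n12 and leaves only via the purge: 1290×0.118 = 0.320×(CO2 in n3), and the membrane unit passes all CO2, so CO2 in n14 = CO2 in n3 = 475.69 tonne/day.
ethanol vapour in n14: m_A = 1290×0.882 + (1−0.320)·(1−0.672)·m_A, so m_A = 1137.8/0.7770 = 1464.4 tonne/day.
n3 = (1−0.672)×1464.4 + 475.69 = 956.01 tonne/day.
Purge n2 = 0.320×956.01 = 305.92 tonne/day.

305.9 tonne/day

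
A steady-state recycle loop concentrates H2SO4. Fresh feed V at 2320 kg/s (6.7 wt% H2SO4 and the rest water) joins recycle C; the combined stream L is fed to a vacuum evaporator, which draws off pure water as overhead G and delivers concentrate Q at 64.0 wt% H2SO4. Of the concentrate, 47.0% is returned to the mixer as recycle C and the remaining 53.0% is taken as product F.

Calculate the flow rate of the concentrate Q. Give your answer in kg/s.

Overall H2SO4 balance (none leaves overhead): H2SO4 in fresh feed = H2SO4 in product, i.e. 2320×0.067 = (1−0.470)·Q·0.640.
Q = 155.44/(0.640×0.530) = 458.25 kg/s.

458.3 kg/s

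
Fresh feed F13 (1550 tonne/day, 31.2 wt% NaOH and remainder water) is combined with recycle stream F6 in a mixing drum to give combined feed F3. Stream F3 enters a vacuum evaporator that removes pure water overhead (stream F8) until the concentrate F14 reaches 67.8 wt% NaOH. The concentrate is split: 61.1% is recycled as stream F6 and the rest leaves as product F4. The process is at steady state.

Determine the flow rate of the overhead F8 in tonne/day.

836.7 tonne/day

Overall NaOH balance (none leaves overhead): NaOH in fresh feed = NaOH in product, i.e. 1550×0.312 = (1−0.611)·F14·0.678.
F14 = 483.6/(0.678×0.389) = 1833.6 tonne/day.
Recycle F6 = 0.611×1833.6 = 1120.3 tonne/day.
Combined feed F3 = 1550 + 1120.3 = 2670.3 tonne/day.
Overhead F8 = F3 − F14 = 2670.3 − 1833.6 = 836.73 tonne/day.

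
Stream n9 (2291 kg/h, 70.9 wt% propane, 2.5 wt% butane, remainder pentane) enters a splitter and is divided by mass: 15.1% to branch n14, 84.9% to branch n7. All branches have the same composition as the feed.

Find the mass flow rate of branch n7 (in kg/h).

1945 kg/h

Branch n7 flow = 0.849×2291 = 1945.1 kg/h.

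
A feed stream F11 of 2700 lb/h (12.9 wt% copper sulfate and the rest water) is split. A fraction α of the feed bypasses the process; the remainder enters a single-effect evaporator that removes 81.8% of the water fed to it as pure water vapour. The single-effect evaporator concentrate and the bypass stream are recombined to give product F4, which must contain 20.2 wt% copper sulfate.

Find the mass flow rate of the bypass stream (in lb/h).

1330 lb/h

All 2700×0.129 = 348.3 lb/h of copper sulfate reaches F4, so F4 = 348.3/0.202 = 1724.3 lb/h and vapour = 975.74 lb/h.
The evaporator receives (1−α)·2700 of feed at 0.871 water and removes 0.818 of that water:
0.818×0.871×(1−α)×2700 = 975.74
(1−α) = 975.74/1923.7 = 0.5072;  α = 0.4928.
Bypass flow = 0.4928×2700 = 1330.5 lb/h.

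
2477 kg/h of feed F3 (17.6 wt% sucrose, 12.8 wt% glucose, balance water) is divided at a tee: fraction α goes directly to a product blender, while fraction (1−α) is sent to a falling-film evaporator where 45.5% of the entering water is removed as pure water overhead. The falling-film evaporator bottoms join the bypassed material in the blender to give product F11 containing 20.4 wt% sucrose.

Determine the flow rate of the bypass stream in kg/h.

All 2477×0.176 = 435.95 kg/h of sucrose reaches F11, so F11 = 435.95/0.204 = 2137 kg/h and vapour = 339.98 kg/h.
The evaporator receives (1−α)·2477 of feed at 0.696 water and removes 0.455 of that water:
0.455×0.696×(1−α)×2477 = 339.98
(1−α) = 339.98/784.42 = 0.4334;  α = 0.5666.
Bypass flow = 0.5666×2477 = 1403.4 kg/h.

1403 kg/h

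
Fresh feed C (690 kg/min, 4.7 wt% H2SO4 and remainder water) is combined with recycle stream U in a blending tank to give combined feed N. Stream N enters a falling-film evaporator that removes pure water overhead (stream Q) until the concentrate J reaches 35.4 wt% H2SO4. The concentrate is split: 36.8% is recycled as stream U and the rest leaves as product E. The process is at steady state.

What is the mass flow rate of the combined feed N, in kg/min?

Overall H2SO4 balance (none leaves overhead): H2SO4 in fresh feed = H2SO4 in product, i.e. 690×0.047 = (1−0.368)·J·0.354.
J = 32.43/(0.354×0.632) = 144.95 kg/min.
Recycle U = 0.368×144.95 = 53.343 kg/min.
Combined feed N = 690 + 53.343 = 743.34 kg/min.

743.3 kg/min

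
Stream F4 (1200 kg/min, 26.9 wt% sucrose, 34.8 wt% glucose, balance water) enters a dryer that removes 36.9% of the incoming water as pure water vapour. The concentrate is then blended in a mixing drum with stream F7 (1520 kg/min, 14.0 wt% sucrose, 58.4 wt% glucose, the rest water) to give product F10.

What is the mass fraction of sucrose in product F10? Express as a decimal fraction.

0.210

Vapour removed = 0.369×0.383×1200 = 169.59 kg/min; concentrate = 1030.4 kg/min.
sucrose reaching the mixer = 322.8 (from concentrate) + 1520×0.140 = 535.6 kg/min.
Product flow = 1030.4 + 1520 = 2550.4 kg/min; sucrose fraction = 0.210.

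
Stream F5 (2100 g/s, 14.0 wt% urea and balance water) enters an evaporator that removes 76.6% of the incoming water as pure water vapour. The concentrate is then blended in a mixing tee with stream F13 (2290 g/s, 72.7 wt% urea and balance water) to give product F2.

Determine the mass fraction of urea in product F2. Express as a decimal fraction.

0.652

Vapour removed = 0.766×0.860×2100 = 1383.4 g/s; concentrate = 716.6 g/s.
urea reaching the mixer = 294 (from concentrate) + 2290×0.727 = 1958.8 g/s.
Product flow = 716.6 + 2290 = 3006.6 g/s; urea fraction = 0.652.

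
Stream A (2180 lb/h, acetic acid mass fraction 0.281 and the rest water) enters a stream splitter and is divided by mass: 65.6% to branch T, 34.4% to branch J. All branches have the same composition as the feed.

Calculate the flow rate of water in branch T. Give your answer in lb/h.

1028 lb/h

Branch T total = 0.656×2180 = 1430.1 lb/h.
water in T = 0.719×1430.1 = 1028.2 lb/h.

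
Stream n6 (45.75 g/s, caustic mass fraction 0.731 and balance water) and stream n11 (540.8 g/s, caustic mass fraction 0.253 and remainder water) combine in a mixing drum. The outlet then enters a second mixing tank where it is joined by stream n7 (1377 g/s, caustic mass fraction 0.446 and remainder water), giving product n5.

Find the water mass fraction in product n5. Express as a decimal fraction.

Overall, product flow = 1963.5 g/s.
water in = 45.75×0.269 + 540.8×0.747 + 1377×0.554 = 1179.1 g/s.
water fraction in n5 = 0.601.

0.601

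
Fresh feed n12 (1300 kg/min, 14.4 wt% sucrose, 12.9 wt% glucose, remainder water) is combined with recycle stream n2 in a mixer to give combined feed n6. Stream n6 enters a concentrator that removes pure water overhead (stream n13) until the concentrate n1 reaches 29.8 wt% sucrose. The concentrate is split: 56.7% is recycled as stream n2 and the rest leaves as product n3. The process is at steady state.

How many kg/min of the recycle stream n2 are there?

Overall sucrose balance (none leaves overhead): sucrose in fresh feed = sucrose in product, i.e. 1300×0.144 = (1−0.567)·n1·0.298.
n1 = 187.2/(0.298×0.433) = 1450.8 kg/min.
Recycle n2 = 0.567×1450.8 = 822.59 kg/min.

822.6 kg/min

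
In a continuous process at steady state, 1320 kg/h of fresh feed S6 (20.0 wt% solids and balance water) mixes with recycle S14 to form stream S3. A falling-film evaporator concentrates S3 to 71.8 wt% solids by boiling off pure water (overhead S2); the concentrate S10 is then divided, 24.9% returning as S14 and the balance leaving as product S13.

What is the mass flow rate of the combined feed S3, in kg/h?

Overall solids balance (none leaves overhead): solids in fresh feed = solids in product, i.e. 1320×0.200 = (1−0.249)·S10·0.718.
S10 = 264/(0.718×0.751) = 489.6 kg/h.
Recycle S14 = 0.249×489.6 = 121.91 kg/h.
Combined feed S3 = 1320 + 121.91 = 1441.9 kg/h.

1442 kg/h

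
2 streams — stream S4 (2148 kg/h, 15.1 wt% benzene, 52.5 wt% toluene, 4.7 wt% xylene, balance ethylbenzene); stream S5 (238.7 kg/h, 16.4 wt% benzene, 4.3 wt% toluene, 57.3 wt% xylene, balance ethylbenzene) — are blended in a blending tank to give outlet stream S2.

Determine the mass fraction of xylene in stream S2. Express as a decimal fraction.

Total flow out = 2148 + 238.7 = 2386.7 kg/h.
xylene in = 2148×0.047 + 238.7×0.573 = 237.73 kg/h.
xylene mass fraction in S2 = 237.73/2386.7 = 0.100.

0.100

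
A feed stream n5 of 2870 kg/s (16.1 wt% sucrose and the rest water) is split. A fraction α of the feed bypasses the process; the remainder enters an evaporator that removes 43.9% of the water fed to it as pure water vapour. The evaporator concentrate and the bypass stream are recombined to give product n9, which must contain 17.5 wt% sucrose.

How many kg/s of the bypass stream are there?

All 2870×0.161 = 462.07 kg/s of sucrose reaches n9, so n9 = 462.07/0.175 = 2640.4 kg/s and vapour = 229.6 kg/s.
The evaporator receives (1−α)·2870 of feed at 0.839 water and removes 0.439 of that water:
0.439×0.839×(1−α)×2870 = 229.6
(1−α) = 229.6/1057.1 = 0.2172;  α = 0.7828.
Bypass flow = 0.7828×2870 = 2246.6 kg/s.

2247 kg/s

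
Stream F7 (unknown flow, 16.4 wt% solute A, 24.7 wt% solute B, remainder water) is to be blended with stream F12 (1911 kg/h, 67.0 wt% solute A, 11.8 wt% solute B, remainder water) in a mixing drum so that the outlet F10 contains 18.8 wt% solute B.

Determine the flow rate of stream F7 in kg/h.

2267 kg/h

Let F7 be the unknown flow. Total out = 1911 + F7.
solute B balance: 225.5 + 0.247·F7 = 0.188·(1911 + F7)
(0.247 − 0.188)·F7 = 0.188×1911 − 225.5 = 133.77
F7 = 133.77 / 0.059 = 2267.3 kg/h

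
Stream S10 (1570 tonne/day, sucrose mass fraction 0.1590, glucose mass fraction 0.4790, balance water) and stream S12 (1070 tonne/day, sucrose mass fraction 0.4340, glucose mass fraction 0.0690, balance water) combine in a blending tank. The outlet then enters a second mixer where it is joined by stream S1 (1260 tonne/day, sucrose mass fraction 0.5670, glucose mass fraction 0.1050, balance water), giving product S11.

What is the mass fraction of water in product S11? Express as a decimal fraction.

0.3881

Overall, product flow = 3900 tonne/day.
water in = 1570×0.362 + 1070×0.497 + 1260×0.328 = 1513.4 tonne/day.
water fraction in S11 = 0.3881.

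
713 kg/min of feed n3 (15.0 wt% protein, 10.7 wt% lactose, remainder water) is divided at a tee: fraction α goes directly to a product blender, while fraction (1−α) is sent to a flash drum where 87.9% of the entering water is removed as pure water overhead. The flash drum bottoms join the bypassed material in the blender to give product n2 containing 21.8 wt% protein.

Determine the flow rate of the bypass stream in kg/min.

372.5 kg/min

All 713×0.150 = 106.95 kg/min of protein reaches n2, so n2 = 106.95/0.218 = 490.6 kg/min and vapour = 222.4 kg/min.
The evaporator receives (1−α)·713 of feed at 0.743 water and removes 0.879 of that water:
0.879×0.743×(1−α)×713 = 222.4
(1−α) = 222.4/465.66 = 0.4776;  α = 0.5224.
Bypass flow = 0.5224×713 = 372.46 kg/min.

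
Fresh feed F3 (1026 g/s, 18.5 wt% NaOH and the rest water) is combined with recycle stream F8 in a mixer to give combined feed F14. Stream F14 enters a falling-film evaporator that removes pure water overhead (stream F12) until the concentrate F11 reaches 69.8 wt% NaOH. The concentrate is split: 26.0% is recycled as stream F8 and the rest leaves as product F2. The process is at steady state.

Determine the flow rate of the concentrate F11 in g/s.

367.5 g/s

Overall NaOH balance (none leaves overhead): NaOH in fresh feed = NaOH in product, i.e. 1026×0.185 = (1−0.260)·F11·0.698.
F11 = 189.81/(0.698×0.740) = 367.48 g/s.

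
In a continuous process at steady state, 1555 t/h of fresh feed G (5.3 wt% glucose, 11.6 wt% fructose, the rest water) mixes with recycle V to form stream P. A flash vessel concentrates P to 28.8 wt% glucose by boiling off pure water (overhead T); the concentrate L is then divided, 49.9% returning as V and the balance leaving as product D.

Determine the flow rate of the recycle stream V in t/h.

Overall glucose balance (none leaves overhead): glucose in fresh feed = glucose in product, i.e. 1555×0.053 = (1−0.499)·L·0.288.
L = 82.415/(0.288×0.501) = 571.18 t/h.
Recycle V = 0.499×571.18 = 285.02 t/h.

285 t/h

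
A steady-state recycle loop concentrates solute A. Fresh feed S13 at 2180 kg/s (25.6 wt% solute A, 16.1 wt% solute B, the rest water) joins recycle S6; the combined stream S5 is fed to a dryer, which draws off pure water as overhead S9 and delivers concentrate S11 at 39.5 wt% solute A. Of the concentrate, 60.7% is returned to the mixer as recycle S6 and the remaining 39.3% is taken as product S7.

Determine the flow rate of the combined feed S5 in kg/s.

4362 kg/s

Overall solute A balance (none leaves overhead): solute A in fresh feed = solute A in product, i.e. 2180×0.256 = (1−0.607)·S11·0.395.
S11 = 558.08/(0.395×0.393) = 3595.1 kg/s.
Recycle S6 = 0.607×3595.1 = 2182.2 kg/s.
Combined feed S5 = 2180 + 2182.2 = 4362.2 kg/s.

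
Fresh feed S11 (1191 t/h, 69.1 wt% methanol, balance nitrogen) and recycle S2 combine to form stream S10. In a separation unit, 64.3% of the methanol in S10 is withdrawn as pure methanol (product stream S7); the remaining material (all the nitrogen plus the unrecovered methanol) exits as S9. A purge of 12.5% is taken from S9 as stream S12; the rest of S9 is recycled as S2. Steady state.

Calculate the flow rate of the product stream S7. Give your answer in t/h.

769.6 t/h

methanol in S10: m_A = 1191×0.691 + (1−0.125)·(1−0.643)·m_A, so m_A = 822.98/0.6876 = 1196.8 t/h.
Product S7 = 0.643×1196.8 = 769.57 t/h.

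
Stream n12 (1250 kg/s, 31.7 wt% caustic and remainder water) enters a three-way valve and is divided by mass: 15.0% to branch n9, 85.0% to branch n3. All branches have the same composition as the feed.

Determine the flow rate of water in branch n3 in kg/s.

725.7 kg/s

Branch n3 total = 0.850×1250 = 1062.5 kg/s.
water in n3 = 0.683×1062.5 = 725.69 kg/s.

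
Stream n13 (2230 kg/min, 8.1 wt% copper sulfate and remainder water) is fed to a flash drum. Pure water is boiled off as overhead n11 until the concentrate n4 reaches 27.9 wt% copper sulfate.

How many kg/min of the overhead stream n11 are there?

1583 kg/min

copper sulfate is conserved: 2230×0.081 = 180.63 kg/min all reports to the concentrate.
Concentrate = 180.63/(target fraction) = 647.42 kg/min.
Overhead = 2230 − 647.42 = 1582.6 kg/min.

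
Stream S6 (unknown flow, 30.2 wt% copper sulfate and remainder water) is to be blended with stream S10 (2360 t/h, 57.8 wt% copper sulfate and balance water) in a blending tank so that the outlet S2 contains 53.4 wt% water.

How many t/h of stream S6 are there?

1612 t/h

Let S6 be the unknown flow. Total out = 2360 + S6.
water balance: 995.92 + 0.698·S6 = 0.534·(2360 + S6)
(0.698 − 0.534)·S6 = 0.534×2360 − 995.92 = 264.32
S6 = 264.32 / 0.164 = 1611.7 t/h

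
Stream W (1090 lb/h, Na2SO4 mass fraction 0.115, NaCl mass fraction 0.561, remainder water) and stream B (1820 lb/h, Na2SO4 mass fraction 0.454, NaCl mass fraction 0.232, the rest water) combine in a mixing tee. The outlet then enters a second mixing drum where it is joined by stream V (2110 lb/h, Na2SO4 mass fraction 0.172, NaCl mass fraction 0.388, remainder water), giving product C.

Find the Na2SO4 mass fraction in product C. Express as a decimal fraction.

0.262

Overall, product flow = 5020 lb/h.
Na2SO4 in = 1090×0.115 + 1820×0.454 + 2110×0.172 = 1314.5 lb/h.
Na2SO4 fraction in C = 0.262.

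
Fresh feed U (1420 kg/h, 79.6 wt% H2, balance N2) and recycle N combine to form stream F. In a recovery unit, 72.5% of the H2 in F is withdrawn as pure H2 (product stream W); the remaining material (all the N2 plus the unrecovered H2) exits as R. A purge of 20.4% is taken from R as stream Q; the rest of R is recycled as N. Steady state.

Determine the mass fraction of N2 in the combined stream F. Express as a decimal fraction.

N2 enters only via U and leaves only via the purge: 1420×0.204 = 0.204×(N2 in R), and the recovery unit passes all N2, so N2 in F = N2 in R = 1420 kg/h.
H2 in F: m_A = 1420×0.796 + (1−0.204)·(1−0.725)·m_A, so m_A = 1130.3/0.7811 = 1447.1 kg/h.
F = 1447.1 + 1420 = 2867.1 kg/h.
N2 fraction in F = 1420/2867.1 = 0.495.

0.495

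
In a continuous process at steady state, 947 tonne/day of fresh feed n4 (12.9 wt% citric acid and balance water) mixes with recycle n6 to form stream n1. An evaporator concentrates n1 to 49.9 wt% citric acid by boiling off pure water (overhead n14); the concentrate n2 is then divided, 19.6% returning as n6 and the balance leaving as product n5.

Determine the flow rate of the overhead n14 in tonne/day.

Overall citric acid balance (none leaves overhead): citric acid in fresh feed = citric acid in product, i.e. 947×0.129 = (1−0.196)·n2·0.499.
n2 = 122.16/(0.499×0.804) = 304.5 tonne/day.
Recycle n6 = 0.196×304.5 = 59.681 tonne/day.
Combined feed n1 = 947 + 59.681 = 1006.7 tonne/day.
Overhead n14 = n1 − n2 = 1006.7 − 304.5 = 702.18 tonne/day.

702.2 tonne/day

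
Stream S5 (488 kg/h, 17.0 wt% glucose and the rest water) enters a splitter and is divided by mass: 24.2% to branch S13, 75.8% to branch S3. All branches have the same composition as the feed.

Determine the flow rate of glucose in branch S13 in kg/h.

20.08 kg/h

Branch S13 total = 0.242×488 = 118.1 kg/h.
glucose in S13 = 0.170×118.1 = 20.076 kg/h.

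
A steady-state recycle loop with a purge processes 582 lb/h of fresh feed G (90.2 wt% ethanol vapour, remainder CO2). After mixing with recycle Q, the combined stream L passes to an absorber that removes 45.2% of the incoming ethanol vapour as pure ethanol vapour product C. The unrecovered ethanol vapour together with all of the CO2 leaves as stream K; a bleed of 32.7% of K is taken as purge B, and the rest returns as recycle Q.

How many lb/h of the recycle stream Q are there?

CO2 enters only via G and leaves only via the purge: 582×0.098 = 0.327×(CO2 in K), and the absorber passes all CO2, so CO2 in L = CO2 in K = 174.42 lb/h.
ethanol vapour in L: m_A = 582×0.902 + (1−0.327)·(1−0.452)·m_A, so m_A = 524.96/0.6312 = 831.7 lb/h.
K = (1−0.452)×831.7 + 174.42 = 630.19 lb/h.
Recycle Q = (1−0.327)×630.19 = 424.12 lb/h.

424.1 lb/h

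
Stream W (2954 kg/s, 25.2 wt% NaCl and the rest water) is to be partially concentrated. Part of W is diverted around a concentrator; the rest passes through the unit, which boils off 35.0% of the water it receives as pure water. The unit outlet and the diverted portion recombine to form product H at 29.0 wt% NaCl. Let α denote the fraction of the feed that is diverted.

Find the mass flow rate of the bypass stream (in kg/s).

All 2954×0.252 = 744.41 kg/s of NaCl reaches H, so H = 744.41/0.290 = 2566.9 kg/s and vapour = 387.08 kg/s.
The evaporator receives (1−α)·2954 of feed at 0.748 water and removes 0.350 of that water:
0.350×0.748×(1−α)×2954 = 387.08
(1−α) = 387.08/773.36 = 0.5005;  α = 0.4995.
Bypass flow = 0.4995×2954 = 1475.5 kg/s.

1475 kg/s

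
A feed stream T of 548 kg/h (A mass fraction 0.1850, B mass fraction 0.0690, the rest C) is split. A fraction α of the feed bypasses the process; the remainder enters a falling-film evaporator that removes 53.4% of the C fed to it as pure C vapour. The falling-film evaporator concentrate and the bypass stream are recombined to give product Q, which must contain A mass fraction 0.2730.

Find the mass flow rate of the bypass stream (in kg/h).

All 548×0.185 = 101.38 kg/h of A reaches Q, so Q = 101.38/0.273 = 371.36 kg/h and vapour = 176.64 kg/h.
The evaporator receives (1−α)·548 of feed at 0.746 C and removes 0.534 of that C:
0.534×0.746×(1−α)×548 = 176.64
(1−α) = 176.64/218.3 = 0.8092;  α = 0.1908.
Bypass flow = 0.1908×548 = 104.57 kg/h.

104.6 kg/h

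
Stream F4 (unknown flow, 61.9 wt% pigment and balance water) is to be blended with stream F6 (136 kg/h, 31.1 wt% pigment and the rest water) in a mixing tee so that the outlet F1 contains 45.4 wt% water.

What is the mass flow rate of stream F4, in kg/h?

Let F4 be the unknown flow. Total out = 136 + F4.
water balance: 93.704 + 0.381·F4 = 0.454·(136 + F4)
(0.381 − 0.454)·F4 = 0.454×136 − 93.704 = -31.96
F4 = -31.96 / -0.073 = 437.81 kg/h

437.8 kg/h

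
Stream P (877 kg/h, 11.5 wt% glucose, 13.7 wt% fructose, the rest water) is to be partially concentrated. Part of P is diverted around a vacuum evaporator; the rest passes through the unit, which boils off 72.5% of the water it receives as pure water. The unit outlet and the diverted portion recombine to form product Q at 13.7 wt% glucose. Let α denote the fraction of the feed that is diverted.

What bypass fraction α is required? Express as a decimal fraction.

0.704

All 877×0.115 = 100.86 kg/h of glucose reaches Q, so Q = 100.86/0.137 = 736.17 kg/h and vapour = 140.83 kg/h.
The evaporator receives (1−α)·877 of feed at 0.748 water and removes 0.725 of that water:
0.725×0.748×(1−α)×877 = 140.83
(1−α) = 140.83/475.6 = 0.2961;  α = 0.7039.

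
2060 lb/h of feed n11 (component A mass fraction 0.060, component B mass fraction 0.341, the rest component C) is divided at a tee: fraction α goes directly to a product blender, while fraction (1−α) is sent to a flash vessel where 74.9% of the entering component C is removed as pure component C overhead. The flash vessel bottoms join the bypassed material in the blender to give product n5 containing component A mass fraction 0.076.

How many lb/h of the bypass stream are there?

All 2060×0.060 = 123.6 lb/h of component A reaches n5, so n5 = 123.6/0.076 = 1626.3 lb/h and vapour = 433.68 lb/h.
The evaporator receives (1−α)·2060 of feed at 0.599 component C and removes 0.749 of that component C:
0.749×0.599×(1−α)×2060 = 433.68
(1−α) = 433.68/924.22 = 0.4692;  α = 0.5308.
Bypass flow = 0.5308×2060 = 1093.4 lb/h.

1093 lb/h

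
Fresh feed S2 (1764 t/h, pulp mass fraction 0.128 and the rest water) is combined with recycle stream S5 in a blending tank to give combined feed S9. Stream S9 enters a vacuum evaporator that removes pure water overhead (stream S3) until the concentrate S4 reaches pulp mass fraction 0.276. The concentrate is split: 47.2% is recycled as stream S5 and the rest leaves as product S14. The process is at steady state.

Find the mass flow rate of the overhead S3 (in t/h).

Overall pulp balance (none leaves overhead): pulp in fresh feed = pulp in product, i.e. 1764×0.128 = (1−0.472)·S4·0.276.
S4 = 225.79/(0.276×0.528) = 1549.4 t/h.
Recycle S5 = 0.472×1549.4 = 731.32 t/h.
Combined feed S9 = 1764 + 731.32 = 2495.3 t/h.
Overhead S3 = S9 − S4 = 2495.3 − 1549.4 = 945.91 t/h.

945.9 t/h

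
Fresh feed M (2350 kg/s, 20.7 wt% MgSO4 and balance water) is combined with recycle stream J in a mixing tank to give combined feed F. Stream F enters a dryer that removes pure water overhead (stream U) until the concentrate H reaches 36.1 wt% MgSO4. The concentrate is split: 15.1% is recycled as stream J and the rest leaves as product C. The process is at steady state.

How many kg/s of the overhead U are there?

Overall MgSO4 balance (none leaves overhead): MgSO4 in fresh feed = MgSO4 in product, i.e. 2350×0.207 = (1−0.151)·H·0.361.
H = 486.45/(0.361×0.849) = 1587.2 kg/s.
Recycle J = 0.151×1587.2 = 239.66 kg/s.
Combined feed F = 2350 + 239.66 = 2589.7 kg/s.
Overhead U = F − H = 2589.7 − 1587.2 = 1002.5 kg/s.

1002 kg/s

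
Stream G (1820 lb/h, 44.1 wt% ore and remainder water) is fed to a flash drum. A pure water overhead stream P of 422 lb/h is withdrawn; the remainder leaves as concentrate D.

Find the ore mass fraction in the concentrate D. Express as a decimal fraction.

ore is not removed: 1820×0.441 = 802.62 lb/h of ore enters D.
Concentrate = 1820 − 422 = 1398 lb/h.
Mass fraction = 802.62/1398 = 0.574.

0.574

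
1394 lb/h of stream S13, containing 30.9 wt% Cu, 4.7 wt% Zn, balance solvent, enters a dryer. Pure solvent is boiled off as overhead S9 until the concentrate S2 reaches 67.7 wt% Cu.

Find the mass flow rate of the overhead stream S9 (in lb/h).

Cu is conserved: 1394×0.309 = 430.75 lb/h all reports to the concentrate.
Concentrate = 430.75/(target fraction) = 636.26 lb/h.
Overhead = 1394 − 636.26 = 757.74 lb/h.

757.7 lb/h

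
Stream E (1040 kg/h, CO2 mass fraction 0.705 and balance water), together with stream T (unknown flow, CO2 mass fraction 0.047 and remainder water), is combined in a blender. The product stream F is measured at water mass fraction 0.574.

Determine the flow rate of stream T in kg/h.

Let T be the unknown flow. Total out = 1040 + T.
water balance: 306.8 + 0.953·T = 0.574·(1040 + T)
(0.953 − 0.574)·T = 0.574×1040 − 306.8 = 290.16
T = 290.16 / 0.379 = 765.59 kg/h

765.6 kg/h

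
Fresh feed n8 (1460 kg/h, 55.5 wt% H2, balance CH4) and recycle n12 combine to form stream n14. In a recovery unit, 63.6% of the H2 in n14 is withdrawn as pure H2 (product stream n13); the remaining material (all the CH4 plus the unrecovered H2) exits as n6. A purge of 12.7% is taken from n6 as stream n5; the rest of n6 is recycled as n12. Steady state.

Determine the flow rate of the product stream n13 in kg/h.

755.4 kg/h

H2 in n14: m_A = 1460×0.555 + (1−0.127)·(1−0.636)·m_A, so m_A = 810.3/0.6822 = 1187.7 kg/h.
Product n13 = 0.636×1187.7 = 755.39 kg/h.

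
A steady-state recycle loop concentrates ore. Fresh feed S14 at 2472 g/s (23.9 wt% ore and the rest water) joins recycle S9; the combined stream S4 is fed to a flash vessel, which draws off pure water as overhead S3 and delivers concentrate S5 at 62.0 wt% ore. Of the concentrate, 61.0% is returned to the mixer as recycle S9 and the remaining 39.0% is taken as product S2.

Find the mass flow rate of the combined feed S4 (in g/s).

Overall ore balance (none leaves overhead): ore in fresh feed = ore in product, i.e. 2472×0.239 = (1−0.610)·S5·0.620.
S5 = 590.81/(0.620×0.390) = 2443.4 g/s.
Recycle S9 = 0.610×2443.4 = 1490.5 g/s.
Combined feed S4 = 2472 + 1490.5 = 3962.5 g/s.

3962 g/s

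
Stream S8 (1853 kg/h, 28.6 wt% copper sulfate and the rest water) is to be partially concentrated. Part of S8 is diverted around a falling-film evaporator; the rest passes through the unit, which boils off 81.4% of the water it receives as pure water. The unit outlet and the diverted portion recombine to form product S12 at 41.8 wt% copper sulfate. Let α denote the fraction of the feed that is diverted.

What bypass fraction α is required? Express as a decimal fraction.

0.457

All 1853×0.286 = 529.96 kg/h of copper sulfate reaches S12, so S12 = 529.96/0.418 = 1267.8 kg/h and vapour = 585.16 kg/h.
The evaporator receives (1−α)·1853 of feed at 0.714 water and removes 0.814 of that water:
0.814×0.714×(1−α)×1853 = 585.16
(1−α) = 585.16/1077 = 0.5433;  α = 0.4567.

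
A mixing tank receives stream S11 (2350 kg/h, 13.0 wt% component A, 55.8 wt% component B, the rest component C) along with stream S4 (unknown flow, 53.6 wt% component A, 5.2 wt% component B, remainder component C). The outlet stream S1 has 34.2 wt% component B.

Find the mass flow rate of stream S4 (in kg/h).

1750 kg/h

Let S4 be the unknown flow. Total out = 2350 + S4.
component B balance: 1311.3 + 0.052·S4 = 0.342·(2350 + S4)
(0.052 − 0.342)·S4 = 0.342×2350 − 1311.3 = -507.6
S4 = -507.6 / -0.290 = 1750.3 kg/h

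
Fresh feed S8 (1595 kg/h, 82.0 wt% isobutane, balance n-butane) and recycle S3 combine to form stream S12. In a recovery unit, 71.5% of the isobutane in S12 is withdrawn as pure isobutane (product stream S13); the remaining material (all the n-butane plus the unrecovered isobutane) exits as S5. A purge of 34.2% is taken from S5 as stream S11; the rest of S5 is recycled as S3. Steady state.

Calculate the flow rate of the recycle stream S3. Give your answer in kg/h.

n-butane enters only via S8 and leaves only via the purge: 1595×0.180 = 0.342×(n-butane in S5), and the recovery unit passes all n-butane, so n-butane in S12 = n-butane in S5 = 839.47 kg/h.
isobutane in S12: m_A = 1595×0.820 + (1−0.342)·(1−0.715)·m_A, so m_A = 1307.9/0.8125 = 1609.8 kg/h.
S5 = (1−0.715)×1609.8 + 839.47 = 1298.3 kg/h.
Recycle S3 = (1−0.342)×1298.3 = 854.26 kg/h.

854.3 kg/h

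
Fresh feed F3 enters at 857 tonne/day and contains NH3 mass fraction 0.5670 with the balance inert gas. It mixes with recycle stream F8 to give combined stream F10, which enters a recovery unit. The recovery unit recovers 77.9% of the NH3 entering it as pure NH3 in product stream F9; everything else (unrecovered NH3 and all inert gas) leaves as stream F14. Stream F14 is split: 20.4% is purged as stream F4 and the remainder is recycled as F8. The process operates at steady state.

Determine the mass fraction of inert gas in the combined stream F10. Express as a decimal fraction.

0.7552

inert gas enters only via F3 and leaves only via the purge: 857×0.433 = 0.204×(inert gas in F14), and the recovery unit passes all inert gas, so inert gas in F10 = inert gas in F14 = 1819 tonne/day.
NH3 in F10: m_A = 857×0.567 + (1−0.204)·(1−0.779)·m_A, so m_A = 485.92/0.8241 = 589.65 tonne/day.
F10 = 589.65 + 1819 = 2408.7 tonne/day.
inert gas fraction in F10 = 1819/2408.7 = 0.7552.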